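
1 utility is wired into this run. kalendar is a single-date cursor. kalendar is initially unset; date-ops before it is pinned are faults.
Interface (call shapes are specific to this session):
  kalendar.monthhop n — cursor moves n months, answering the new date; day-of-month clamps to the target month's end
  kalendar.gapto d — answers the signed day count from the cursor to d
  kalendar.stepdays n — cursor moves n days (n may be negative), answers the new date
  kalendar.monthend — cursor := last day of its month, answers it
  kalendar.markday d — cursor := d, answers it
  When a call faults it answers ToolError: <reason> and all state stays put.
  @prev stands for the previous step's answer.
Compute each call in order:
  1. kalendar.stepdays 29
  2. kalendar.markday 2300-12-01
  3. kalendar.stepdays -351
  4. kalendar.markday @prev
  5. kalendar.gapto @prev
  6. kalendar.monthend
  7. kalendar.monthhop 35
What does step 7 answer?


Answer: 2302-11-30

Derivation:
Step: stepdays[n: 29]
Result: ToolError: no date set
Step: markday[d: 2300-12-01]
Result: 2300-12-01
Step: stepdays[n: -351]
Result: 2299-12-15
Step: markday[d: @prev]
Result: 2299-12-15
Step: gapto[d: @prev]
Result: 0
Step: monthend[]
Result: 2299-12-31
Step: monthhop[n: 35]
Result: 2302-11-30


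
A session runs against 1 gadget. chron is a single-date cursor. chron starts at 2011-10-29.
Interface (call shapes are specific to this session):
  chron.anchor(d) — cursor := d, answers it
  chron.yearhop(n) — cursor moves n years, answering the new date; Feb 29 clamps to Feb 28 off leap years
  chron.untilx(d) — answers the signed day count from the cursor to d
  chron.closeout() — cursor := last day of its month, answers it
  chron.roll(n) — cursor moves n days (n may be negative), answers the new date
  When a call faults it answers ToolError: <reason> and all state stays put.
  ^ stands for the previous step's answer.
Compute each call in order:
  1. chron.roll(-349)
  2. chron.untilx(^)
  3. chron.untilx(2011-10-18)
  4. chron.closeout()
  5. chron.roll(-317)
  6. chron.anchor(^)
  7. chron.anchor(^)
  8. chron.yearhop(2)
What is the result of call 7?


Act: chron.roll[n→-349]
Obs: 2010-11-14
Act: chron.untilx[d→^]
Obs: 0
Act: chron.untilx[d→2011-10-18]
Obs: 338
Act: chron.closeout[]
Obs: 2010-11-30
Act: chron.roll[n→-317]
Obs: 2010-01-17
Act: chron.anchor[d→^]
Obs: 2010-01-17
Act: chron.anchor[d→^]
Obs: 2010-01-17
Act: chron.yearhop[n→2]
Obs: 2012-01-17

Answer: 2010-01-17


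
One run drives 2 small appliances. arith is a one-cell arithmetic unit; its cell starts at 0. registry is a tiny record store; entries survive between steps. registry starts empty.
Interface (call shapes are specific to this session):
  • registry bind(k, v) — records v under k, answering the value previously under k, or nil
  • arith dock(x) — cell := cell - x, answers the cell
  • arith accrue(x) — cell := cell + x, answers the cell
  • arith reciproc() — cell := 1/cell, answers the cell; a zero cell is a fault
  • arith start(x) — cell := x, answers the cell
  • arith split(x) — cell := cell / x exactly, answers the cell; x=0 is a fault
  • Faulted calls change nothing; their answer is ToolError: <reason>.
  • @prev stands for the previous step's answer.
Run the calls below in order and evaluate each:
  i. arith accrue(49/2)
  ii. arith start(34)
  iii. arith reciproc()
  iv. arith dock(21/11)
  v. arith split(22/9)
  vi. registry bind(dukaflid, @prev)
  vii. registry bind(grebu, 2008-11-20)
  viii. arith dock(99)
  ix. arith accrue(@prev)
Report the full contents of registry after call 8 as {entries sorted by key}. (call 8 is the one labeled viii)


Answer: {dukaflid=-6327/8228, grebu=2008-11-20}

Derivation:
! 1. arith accrue(x→49/2) == 49/2
! 2. arith start(x→34) == 34
! 3. arith reciproc() == 1/34
! 4. arith dock(x→21/11) == -703/374
! 5. arith split(x→22/9) == -6327/8228
! 6. registry bind(k→dukaflid, v→@prev) == nil
! 7. registry bind(k→grebu, v→2008-11-20) == nil
! 8. arith dock(x→99) == -820899/8228
! 9. arith accrue(x→@prev) == -820899/4114


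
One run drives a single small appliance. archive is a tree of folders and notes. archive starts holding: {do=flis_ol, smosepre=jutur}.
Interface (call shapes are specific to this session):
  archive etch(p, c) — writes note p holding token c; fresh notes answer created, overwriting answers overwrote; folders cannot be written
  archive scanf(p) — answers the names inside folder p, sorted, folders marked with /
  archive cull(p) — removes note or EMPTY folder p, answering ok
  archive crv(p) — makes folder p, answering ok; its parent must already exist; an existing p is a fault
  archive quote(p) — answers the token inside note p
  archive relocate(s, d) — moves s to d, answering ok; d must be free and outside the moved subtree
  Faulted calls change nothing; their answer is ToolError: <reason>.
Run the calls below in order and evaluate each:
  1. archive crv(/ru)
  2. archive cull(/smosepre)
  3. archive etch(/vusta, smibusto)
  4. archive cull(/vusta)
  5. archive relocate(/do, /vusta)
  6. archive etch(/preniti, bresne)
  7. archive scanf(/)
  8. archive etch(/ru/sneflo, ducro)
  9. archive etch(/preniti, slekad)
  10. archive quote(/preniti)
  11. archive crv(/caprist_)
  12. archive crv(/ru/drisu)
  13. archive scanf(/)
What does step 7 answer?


Answer: [preniti, ru/, vusta]

Derivation:
-> archive crv(p→/ru)
<- ok
-> archive cull(p→/smosepre)
<- ok
-> archive etch(p→/vusta, c→smibusto)
<- created
-> archive cull(p→/vusta)
<- ok
-> archive relocate(s→/do, d→/vusta)
<- ok
-> archive etch(p→/preniti, c→bresne)
<- created
-> archive scanf(p→/)
<- [preniti, ru/, vusta]
-> archive etch(p→/ru/sneflo, c→ducro)
<- created
-> archive etch(p→/preniti, c→slekad)
<- overwrote
-> archive quote(p→/preniti)
<- slekad
-> archive crv(p→/caprist_)
<- ok
-> archive crv(p→/ru/drisu)
<- ok
-> archive scanf(p→/)
<- [caprist_/, preniti, ru/, vusta]


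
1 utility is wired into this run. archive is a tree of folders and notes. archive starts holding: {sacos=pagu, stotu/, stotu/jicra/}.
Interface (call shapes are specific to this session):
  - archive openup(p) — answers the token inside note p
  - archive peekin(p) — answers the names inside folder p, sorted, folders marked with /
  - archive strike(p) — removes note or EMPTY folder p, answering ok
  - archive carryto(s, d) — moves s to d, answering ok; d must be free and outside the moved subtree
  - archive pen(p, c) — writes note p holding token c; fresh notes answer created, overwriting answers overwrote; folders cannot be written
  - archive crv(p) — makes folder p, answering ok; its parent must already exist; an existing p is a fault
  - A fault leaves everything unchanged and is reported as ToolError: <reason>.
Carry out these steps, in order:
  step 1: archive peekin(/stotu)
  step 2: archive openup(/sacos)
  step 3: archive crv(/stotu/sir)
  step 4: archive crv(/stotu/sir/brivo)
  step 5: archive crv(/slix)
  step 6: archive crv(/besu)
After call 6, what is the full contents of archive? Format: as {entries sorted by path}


Answer: {besu/, sacos=pagu, slix/, stotu/, stotu/jicra/, stotu/sir/, stotu/sir/brivo/}

Derivation:
Step: archive peekin[p=/stotu]
Result: [jicra/]
Step: archive openup[p=/sacos]
Result: pagu
Step: archive crv[p=/stotu/sir]
Result: ok
Step: archive crv[p=/stotu/sir/brivo]
Result: ok
Step: archive crv[p=/slix]
Result: ok
Step: archive crv[p=/besu]
Result: ok


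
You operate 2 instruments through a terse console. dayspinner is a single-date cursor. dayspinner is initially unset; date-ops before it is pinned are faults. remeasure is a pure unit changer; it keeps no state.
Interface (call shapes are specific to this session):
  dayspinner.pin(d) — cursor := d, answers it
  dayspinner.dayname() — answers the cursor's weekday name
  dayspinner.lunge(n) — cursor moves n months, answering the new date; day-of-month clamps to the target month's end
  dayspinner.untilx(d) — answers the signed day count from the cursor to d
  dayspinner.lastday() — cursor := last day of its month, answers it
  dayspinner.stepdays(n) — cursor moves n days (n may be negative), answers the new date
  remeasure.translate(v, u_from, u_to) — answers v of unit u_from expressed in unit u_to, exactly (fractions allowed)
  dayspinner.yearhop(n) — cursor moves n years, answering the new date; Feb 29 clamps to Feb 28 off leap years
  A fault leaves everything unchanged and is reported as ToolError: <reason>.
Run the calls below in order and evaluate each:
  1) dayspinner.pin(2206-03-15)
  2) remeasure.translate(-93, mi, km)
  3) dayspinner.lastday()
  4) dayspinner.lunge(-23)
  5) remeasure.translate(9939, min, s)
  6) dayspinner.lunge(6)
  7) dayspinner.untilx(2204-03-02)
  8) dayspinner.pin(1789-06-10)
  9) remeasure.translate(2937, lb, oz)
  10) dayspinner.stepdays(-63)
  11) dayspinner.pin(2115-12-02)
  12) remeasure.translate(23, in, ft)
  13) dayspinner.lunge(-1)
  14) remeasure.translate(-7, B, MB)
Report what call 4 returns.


CALL dayspinner.pin[d='2206-03-15']
RET  2206-03-15
CALL remeasure.translate[v='-93'; u_from='mi'; u_to='km']
RET  -2338578/15625
CALL dayspinner.lastday[]
RET  2206-03-31
CALL dayspinner.lunge[n='-23']
RET  2204-04-30
CALL remeasure.translate[v='9939'; u_from='min'; u_to='s']
RET  596340
CALL dayspinner.lunge[n='6']
RET  2204-10-30
CALL dayspinner.untilx[d='2204-03-02']
RET  -242
CALL dayspinner.pin[d='1789-06-10']
RET  1789-06-10
CALL remeasure.translate[v='2937'; u_from='lb'; u_to='oz']
RET  46992
CALL dayspinner.stepdays[n='-63']
RET  1789-04-08
CALL dayspinner.pin[d='2115-12-02']
RET  2115-12-02
CALL remeasure.translate[v='23'; u_from='in'; u_to='ft']
RET  23/12
CALL dayspinner.lunge[n='-1']
RET  2115-11-02
CALL remeasure.translate[v='-7'; u_from='B'; u_to='MB']
RET  -7/1000000

Answer: 2204-04-30


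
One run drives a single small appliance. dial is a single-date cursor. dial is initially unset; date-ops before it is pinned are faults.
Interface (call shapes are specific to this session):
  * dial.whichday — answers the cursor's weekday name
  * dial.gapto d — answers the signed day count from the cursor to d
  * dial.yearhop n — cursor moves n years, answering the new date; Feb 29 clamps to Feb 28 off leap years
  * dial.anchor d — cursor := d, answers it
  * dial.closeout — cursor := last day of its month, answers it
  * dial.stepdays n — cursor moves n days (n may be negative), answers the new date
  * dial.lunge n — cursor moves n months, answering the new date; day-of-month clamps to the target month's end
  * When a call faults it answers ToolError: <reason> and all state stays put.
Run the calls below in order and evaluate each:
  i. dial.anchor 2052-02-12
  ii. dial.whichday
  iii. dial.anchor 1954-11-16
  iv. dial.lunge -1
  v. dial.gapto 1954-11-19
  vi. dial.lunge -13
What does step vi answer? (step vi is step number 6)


Answer: 1953-09-16

Derivation:
==> dial.anchor(d='2052-02-12')
<== 2052-02-12
==> dial.whichday()
<== Monday
==> dial.anchor(d='1954-11-16')
<== 1954-11-16
==> dial.lunge(n='-1')
<== 1954-10-16
==> dial.gapto(d='1954-11-19')
<== 34
==> dial.lunge(n='-13')
<== 1953-09-16


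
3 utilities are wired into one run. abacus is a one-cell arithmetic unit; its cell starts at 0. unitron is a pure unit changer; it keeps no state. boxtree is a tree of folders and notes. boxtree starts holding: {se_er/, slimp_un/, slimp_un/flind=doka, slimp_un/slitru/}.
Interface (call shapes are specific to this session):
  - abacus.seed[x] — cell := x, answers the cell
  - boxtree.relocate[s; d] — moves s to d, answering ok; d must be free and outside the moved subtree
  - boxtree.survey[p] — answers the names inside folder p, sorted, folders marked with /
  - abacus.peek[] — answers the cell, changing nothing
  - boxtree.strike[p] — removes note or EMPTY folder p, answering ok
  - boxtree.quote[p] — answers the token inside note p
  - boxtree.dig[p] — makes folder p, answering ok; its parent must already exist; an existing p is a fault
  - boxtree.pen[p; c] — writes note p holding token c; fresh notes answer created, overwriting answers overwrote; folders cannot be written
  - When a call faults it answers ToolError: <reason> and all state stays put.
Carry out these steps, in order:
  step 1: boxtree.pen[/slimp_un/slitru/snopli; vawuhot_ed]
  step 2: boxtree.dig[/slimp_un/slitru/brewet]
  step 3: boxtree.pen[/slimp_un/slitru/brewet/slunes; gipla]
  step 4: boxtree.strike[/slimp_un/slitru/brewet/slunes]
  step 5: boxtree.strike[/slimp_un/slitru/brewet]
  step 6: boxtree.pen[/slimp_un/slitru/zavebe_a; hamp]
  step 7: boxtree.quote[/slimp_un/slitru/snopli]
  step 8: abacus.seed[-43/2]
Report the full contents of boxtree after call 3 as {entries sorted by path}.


→ boxtree.pen(p→/slimp_un/slitru/snopli, c→vawuhot_ed)
← created
→ boxtree.dig(p→/slimp_un/slitru/brewet)
← ok
→ boxtree.pen(p→/slimp_un/slitru/brewet/slunes, c→gipla)
← created
→ boxtree.strike(p→/slimp_un/slitru/brewet/slunes)
← ok
→ boxtree.strike(p→/slimp_un/slitru/brewet)
← ok
→ boxtree.pen(p→/slimp_un/slitru/zavebe_a, c→hamp)
← created
→ boxtree.quote(p→/slimp_un/slitru/snopli)
← vawuhot_ed
→ abacus.seed(x→-43/2)
← -43/2

Answer: {se_er/, slimp_un/, slimp_un/flind=doka, slimp_un/slitru/, slimp_un/slitru/brewet/, slimp_un/slitru/brewet/slunes=gipla, slimp_un/slitru/snopli=vawuhot_ed}


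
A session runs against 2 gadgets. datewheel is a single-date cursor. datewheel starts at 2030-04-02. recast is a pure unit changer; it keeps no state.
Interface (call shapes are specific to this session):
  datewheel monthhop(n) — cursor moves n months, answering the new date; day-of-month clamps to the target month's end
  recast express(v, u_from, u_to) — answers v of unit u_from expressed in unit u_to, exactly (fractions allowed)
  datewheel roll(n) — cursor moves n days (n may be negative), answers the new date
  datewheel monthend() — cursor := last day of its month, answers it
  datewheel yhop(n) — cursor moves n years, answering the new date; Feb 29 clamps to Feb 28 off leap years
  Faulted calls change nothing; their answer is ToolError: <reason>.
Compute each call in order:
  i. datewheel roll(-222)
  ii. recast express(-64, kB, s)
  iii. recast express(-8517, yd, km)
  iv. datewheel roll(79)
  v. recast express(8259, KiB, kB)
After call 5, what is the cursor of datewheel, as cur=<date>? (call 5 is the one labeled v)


Answer: cur=2029-11-10

Derivation:
;; datewheel roll(n='-222') -> 2029-08-23
;; recast express(v='-64', u_from='kB', u_to='s') -> ToolError: incompatible units
;; recast express(v='-8517', u_from='yd', u_to='km') -> -9734931/1250000
;; datewheel roll(n='79') -> 2029-11-10
;; recast express(v='8259', u_from='KiB', u_to='kB') -> 1057152/125


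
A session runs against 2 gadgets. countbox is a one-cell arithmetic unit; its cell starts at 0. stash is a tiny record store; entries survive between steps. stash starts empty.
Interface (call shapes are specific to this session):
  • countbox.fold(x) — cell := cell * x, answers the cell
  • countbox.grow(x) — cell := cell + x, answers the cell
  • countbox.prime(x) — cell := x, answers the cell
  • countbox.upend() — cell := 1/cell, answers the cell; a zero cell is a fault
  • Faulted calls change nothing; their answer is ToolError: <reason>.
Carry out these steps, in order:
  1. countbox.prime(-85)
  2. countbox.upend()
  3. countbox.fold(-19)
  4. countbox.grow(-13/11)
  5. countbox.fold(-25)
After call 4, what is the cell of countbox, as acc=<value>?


Answer: acc=-896/935

Derivation:
// 1. countbox.prime(x='-85') ~> -85
// 2. countbox.upend() ~> -1/85
// 3. countbox.fold(x='-19') ~> 19/85
// 4. countbox.grow(x='-13/11') ~> -896/935
// 5. countbox.fold(x='-25') ~> 4480/187


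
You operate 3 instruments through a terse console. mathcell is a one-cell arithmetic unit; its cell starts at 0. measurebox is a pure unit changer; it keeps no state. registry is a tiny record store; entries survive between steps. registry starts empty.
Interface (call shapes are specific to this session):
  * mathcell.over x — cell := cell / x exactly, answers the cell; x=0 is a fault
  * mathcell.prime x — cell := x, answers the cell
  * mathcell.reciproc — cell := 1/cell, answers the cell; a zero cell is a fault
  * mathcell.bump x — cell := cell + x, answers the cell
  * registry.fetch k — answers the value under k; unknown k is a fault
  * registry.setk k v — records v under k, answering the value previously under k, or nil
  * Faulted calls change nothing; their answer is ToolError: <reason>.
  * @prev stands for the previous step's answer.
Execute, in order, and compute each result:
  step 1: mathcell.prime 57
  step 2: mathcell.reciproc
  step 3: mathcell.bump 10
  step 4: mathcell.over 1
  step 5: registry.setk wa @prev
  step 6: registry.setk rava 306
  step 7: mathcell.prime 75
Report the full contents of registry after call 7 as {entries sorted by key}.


Answer: {rava=306, wa=571/57}

Derivation:
> mathcell.prime x=57
:: 57
> mathcell.reciproc
:: 1/57
> mathcell.bump x=10
:: 571/57
> mathcell.over x=1
:: 571/57
> registry.setk k=wa v=@prev
:: nil
> registry.setk k=rava v=306
:: nil
> mathcell.prime x=75
:: 75


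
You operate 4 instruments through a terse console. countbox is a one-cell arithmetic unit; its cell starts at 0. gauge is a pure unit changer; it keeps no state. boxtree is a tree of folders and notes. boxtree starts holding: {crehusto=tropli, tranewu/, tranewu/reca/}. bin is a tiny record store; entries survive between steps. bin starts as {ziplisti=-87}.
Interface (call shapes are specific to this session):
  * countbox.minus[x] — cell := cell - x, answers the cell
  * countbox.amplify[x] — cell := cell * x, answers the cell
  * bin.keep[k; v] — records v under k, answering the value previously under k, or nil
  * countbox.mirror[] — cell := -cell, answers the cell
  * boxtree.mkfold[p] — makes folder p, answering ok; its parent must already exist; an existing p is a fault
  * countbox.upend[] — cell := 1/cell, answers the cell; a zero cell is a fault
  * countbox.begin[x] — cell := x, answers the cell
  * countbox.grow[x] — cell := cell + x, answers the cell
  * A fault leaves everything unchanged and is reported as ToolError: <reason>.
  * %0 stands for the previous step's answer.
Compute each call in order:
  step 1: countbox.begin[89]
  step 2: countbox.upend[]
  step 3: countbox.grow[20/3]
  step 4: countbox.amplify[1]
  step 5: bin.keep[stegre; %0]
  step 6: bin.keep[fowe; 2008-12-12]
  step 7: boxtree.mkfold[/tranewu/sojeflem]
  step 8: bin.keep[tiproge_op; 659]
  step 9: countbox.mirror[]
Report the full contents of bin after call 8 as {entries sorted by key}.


Answer: {fowe=2008-12-12, stegre=1783/267, tiproge_op=659, ziplisti=-87}

Derivation:
Then countbox.begin passing 89, giving 89.
I try countbox.upend(): 1/89.
I try countbox.grow passing 20/3, which returns 1783/267.
I run countbox.amplify passing 1, — result: 1783/267.
I run bin.keep passing stegre, %0, — result: nil.
Using bin.keep passing fowe, 2008-12-12, yielding nil.
Calling boxtree.mkfold passing /tranewu/sojeflem, yielding ok.
I invoke bin.keep passing tiproge_op, 659, which returns nil.
Now I run countbox.mirror, and get -1783/267.


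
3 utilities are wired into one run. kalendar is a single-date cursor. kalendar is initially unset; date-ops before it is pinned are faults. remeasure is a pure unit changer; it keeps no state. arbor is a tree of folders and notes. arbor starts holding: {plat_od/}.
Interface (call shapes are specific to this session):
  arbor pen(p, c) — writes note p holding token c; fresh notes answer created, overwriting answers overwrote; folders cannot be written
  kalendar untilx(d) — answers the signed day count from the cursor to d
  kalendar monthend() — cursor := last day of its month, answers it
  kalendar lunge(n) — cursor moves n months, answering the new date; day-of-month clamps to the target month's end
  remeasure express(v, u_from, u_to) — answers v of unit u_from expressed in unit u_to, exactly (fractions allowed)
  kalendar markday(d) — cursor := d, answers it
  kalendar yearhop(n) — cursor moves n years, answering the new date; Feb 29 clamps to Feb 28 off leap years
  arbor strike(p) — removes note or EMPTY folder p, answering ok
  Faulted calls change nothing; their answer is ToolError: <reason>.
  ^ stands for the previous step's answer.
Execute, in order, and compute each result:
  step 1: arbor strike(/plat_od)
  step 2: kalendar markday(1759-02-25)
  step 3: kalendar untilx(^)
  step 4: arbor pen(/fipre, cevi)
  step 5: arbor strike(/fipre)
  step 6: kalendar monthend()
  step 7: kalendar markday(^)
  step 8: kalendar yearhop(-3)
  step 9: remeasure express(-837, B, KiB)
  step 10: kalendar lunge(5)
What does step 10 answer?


Answer: 1756-07-28

Derivation:
~$ arbor strike p: /plat_od
  ok
~$ kalendar markday d: 1759-02-25
  1759-02-25
~$ kalendar untilx d: ^
  0
~$ arbor pen p: /fipre c: cevi
  created
~$ arbor strike p: /fipre
  ok
~$ kalendar monthend
  1759-02-28
~$ kalendar markday d: ^
  1759-02-28
~$ kalendar yearhop n: -3
  1756-02-28
~$ remeasure express v: -837 u_from: B u_to: KiB
  -837/1024
~$ kalendar lunge n: 5
  1756-07-28


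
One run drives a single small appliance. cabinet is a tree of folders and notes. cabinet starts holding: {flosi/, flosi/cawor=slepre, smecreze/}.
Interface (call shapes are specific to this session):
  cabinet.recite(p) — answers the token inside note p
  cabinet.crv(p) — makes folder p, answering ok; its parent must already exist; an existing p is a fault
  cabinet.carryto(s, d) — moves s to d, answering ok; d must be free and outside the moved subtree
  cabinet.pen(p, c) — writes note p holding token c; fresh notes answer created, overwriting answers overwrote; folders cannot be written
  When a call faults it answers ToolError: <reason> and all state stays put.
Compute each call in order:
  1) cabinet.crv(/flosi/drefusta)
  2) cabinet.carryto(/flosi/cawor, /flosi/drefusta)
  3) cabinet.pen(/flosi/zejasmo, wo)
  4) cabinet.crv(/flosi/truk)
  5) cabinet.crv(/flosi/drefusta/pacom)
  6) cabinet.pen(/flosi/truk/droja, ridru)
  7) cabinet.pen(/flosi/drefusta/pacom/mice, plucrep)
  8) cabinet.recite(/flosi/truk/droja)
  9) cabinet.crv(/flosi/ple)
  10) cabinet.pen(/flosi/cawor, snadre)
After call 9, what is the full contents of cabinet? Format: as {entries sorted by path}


~$ crv /flosi/drefusta
:: ok
~$ carryto /flosi/cawor /flosi/drefusta
:: ToolError: exists
~$ pen /flosi/zejasmo wo
:: created
~$ crv /flosi/truk
:: ok
~$ crv /flosi/drefusta/pacom
:: ok
~$ pen /flosi/truk/droja ridru
:: created
~$ pen /flosi/drefusta/pacom/mice plucrep
:: created
~$ recite /flosi/truk/droja
:: ridru
~$ crv /flosi/ple
:: ok
~$ pen /flosi/cawor snadre
:: overwrote

Answer: {flosi/, flosi/cawor=slepre, flosi/drefusta/, flosi/drefusta/pacom/, flosi/drefusta/pacom/mice=plucrep, flosi/ple/, flosi/truk/, flosi/truk/droja=ridru, flosi/zejasmo=wo, smecreze/}


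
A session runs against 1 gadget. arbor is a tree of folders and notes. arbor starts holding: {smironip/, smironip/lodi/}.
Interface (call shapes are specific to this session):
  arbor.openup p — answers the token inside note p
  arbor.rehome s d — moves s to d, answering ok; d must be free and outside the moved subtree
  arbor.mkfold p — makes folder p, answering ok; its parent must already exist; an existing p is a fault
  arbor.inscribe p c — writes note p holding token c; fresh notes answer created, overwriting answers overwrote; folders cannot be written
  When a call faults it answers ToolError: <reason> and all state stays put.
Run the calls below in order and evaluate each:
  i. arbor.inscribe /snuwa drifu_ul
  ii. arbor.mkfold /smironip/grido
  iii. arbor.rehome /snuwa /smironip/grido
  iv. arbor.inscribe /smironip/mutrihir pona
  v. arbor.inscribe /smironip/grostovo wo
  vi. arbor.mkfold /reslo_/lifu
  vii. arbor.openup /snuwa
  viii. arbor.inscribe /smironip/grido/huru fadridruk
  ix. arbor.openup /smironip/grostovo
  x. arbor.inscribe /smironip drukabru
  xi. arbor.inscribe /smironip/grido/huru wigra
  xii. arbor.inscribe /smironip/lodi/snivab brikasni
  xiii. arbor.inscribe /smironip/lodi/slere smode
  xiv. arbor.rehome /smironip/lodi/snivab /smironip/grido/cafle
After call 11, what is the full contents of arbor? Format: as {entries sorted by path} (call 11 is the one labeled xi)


Answer: {smironip/, smironip/grido/, smironip/grido/huru=wigra, smironip/grostovo=wo, smironip/lodi/, smironip/mutrihir=pona, snuwa=drifu_ul}

Derivation:
Using inscribe(/snuwa, drifu_ul), which returns created.
I try mkfold(/smironip/grido), and observe ok.
Next I call rehome(/snuwa, /smironip/grido), and see ToolError: exists.
I run inscribe(/smironip/mutrihir, pona), which returns created.
I invoke inscribe(/smironip/grostovo, wo), which returns created.
Calling mkfold(/reslo_/lifu), and observe ToolError: no parent.
I use openup(/snuwa), yielding drifu_ul.
I call inscribe(/smironip/grido/huru, fadridruk), → created.
Now I run openup(/smironip/grostovo), which returns wo.
Then inscribe(/smironip, drukabru), which returns ToolError: is a directory.
Next I call inscribe(/smironip/grido/huru, wigra), and get overwrote.
Now I run inscribe(/smironip/lodi/snivab, brikasni), which returns created.
I invoke inscribe(/smironip/lodi/slere, smode), and see created.
Now I run rehome(/smironip/lodi/snivab, /smironip/grido/cafle), — result: ok.


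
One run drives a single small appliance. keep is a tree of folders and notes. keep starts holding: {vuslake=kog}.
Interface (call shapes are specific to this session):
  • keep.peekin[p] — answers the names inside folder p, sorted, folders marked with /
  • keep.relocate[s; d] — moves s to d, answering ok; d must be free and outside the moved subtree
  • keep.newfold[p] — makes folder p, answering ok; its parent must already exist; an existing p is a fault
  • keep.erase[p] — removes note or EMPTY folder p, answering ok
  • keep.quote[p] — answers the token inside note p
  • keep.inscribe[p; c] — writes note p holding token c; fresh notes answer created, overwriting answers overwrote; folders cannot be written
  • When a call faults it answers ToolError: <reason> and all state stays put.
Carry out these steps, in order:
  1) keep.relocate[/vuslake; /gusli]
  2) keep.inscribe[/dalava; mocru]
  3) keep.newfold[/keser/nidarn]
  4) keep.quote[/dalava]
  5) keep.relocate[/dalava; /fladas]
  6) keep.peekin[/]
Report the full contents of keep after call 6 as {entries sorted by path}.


Answer: {fladas=mocru, gusli=kog}

Derivation:
Calling keep.relocate passing s='/vuslake', d='/gusli', and observe ok.
Calling keep.inscribe passing p='/dalava', c='mocru', and observe created.
I run keep.newfold passing p='/keser/nidarn', which returns ToolError: no parent.
Calling keep.quote passing p='/dalava', → mocru.
I use keep.relocate passing s='/dalava', d='/fladas', and get ok.
I try keep.peekin passing p='/', and get [fladas, gusli].


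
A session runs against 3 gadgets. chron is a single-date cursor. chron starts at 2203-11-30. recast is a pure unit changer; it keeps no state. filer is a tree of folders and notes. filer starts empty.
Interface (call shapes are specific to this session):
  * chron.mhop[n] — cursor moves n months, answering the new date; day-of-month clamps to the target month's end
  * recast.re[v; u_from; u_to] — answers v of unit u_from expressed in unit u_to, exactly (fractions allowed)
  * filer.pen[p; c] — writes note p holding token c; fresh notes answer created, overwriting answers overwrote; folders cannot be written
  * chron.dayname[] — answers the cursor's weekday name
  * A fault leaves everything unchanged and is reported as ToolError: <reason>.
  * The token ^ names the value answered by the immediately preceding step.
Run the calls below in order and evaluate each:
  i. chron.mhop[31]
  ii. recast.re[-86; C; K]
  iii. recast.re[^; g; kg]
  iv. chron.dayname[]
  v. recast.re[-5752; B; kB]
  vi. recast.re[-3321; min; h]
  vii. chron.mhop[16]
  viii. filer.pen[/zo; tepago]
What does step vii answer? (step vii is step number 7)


Do: mhop[31]
See: 2206-06-30
Do: re[-86; C; K]
See: 3743/20
Do: re[^; g; kg]
See: 3743/20000
Do: dayname[]
See: Monday
Do: re[-5752; B; kB]
See: -719/125
Do: re[-3321; min; h]
See: -1107/20
Do: mhop[16]
See: 2207-10-30
Do: pen[/zo; tepago]
See: created

Answer: 2207-10-30


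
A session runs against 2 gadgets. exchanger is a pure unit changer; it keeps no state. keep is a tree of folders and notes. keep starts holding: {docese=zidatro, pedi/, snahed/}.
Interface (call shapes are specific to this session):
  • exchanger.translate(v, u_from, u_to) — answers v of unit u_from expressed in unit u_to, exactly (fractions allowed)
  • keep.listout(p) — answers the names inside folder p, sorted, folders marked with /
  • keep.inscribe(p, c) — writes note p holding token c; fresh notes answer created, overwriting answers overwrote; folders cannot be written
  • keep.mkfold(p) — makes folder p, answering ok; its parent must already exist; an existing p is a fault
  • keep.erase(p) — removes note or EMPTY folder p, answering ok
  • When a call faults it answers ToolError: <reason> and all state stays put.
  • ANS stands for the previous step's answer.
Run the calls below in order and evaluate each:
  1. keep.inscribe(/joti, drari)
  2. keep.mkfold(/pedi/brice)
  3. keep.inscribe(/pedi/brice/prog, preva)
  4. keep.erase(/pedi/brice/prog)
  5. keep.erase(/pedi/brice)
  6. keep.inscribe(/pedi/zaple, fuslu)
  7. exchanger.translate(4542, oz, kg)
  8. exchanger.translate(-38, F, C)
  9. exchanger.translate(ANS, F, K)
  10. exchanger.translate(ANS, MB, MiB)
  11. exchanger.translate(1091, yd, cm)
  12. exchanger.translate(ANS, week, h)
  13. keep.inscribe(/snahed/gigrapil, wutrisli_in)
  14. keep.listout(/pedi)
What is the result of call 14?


-> keep.inscribe(p=/joti, c=drari)
<- created
-> keep.mkfold(p=/pedi/brice)
<- ok
-> keep.inscribe(p=/pedi/brice/prog, c=preva)
<- created
-> keep.erase(p=/pedi/brice/prog)
<- ok
-> keep.erase(p=/pedi/brice)
<- ok
-> keep.inscribe(p=/pedi/zaple, c=fuslu)
<- created
-> exchanger.translate(v=4542, u_from=oz, u_to=kg)
<- 103010827227/800000000
-> exchanger.translate(v=-38, u_from=F, u_to=C)
<- -350/9
-> exchanger.translate(v=ANS, u_from=F, u_to=K)
<- 378703/1620
-> exchanger.translate(v=ANS, u_from=MB, u_to=MiB)
<- 1183446875/5308416
-> exchanger.translate(v=1091, u_from=yd, u_to=cm)
<- 2494026/25
-> exchanger.translate(v=ANS, u_from=week, u_to=h)
<- 418996368/25
-> keep.inscribe(p=/snahed/gigrapil, c=wutrisli_in)
<- created
-> keep.listout(p=/pedi)
<- [zaple]

Answer: [zaple]


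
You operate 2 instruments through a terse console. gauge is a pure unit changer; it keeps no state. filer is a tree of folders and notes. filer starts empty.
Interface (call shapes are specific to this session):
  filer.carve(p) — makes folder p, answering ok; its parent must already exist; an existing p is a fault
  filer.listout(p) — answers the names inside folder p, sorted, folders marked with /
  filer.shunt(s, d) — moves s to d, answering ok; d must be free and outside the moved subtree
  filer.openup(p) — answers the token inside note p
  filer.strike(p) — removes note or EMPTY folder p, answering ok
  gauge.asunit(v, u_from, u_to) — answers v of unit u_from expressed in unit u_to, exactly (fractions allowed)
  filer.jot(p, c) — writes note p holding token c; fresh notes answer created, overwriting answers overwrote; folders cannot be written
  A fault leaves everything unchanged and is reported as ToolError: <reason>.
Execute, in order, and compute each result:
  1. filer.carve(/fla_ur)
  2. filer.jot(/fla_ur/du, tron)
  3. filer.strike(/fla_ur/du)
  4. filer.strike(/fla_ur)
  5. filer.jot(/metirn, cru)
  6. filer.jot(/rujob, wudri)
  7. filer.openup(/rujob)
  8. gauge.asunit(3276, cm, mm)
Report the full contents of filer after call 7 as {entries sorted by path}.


I run filer.carve on p='/fla_ur', → ok.
I invoke filer.jot on p='/fla_ur/du', c='tron', and get created.
Next I call filer.strike on p='/fla_ur/du', → ok.
Then filer.strike on p='/fla_ur', which returns ok.
Now I run filer.jot on p='/metirn', c='cru', giving created.
Then filer.jot on p='/rujob', c='wudri', and observe created.
Next I call filer.openup on p='/rujob', and get wudri.
Calling gauge.asunit on v='3276', u_from='cm', u_to='mm': 32760.

Answer: {metirn=cru, rujob=wudri}


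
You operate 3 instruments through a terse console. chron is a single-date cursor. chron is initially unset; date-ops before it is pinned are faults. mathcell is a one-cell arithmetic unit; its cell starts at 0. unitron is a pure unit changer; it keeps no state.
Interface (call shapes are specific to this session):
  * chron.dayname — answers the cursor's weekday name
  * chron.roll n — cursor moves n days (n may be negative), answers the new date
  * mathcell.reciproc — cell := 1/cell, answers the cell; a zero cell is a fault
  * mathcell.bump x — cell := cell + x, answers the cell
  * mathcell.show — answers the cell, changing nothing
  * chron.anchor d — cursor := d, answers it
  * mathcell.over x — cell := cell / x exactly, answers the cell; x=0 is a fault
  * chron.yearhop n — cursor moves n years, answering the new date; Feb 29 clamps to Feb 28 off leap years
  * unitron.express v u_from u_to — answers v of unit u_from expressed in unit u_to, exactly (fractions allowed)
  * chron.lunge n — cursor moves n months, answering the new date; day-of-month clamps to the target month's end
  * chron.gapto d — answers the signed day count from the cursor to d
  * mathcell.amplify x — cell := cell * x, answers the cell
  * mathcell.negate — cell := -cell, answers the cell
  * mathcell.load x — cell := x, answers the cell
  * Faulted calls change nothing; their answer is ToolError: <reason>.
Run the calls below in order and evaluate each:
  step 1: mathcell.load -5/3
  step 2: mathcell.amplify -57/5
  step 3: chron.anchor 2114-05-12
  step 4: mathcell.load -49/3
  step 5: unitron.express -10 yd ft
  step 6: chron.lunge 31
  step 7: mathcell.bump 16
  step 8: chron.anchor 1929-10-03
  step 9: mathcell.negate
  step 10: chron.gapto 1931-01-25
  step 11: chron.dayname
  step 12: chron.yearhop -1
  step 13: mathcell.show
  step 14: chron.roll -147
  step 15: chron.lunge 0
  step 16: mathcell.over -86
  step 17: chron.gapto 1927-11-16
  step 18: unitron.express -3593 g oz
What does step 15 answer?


-- 1. mathcell.load(x: -5/3) == -5/3
-- 2. mathcell.amplify(x: -57/5) == 19
-- 3. chron.anchor(d: 2114-05-12) == 2114-05-12
-- 4. mathcell.load(x: -49/3) == -49/3
-- 5. unitron.express(v: -10, u_from: yd, u_to: ft) == -30
-- 6. chron.lunge(n: 31) == 2116-12-12
-- 7. mathcell.bump(x: 16) == -1/3
-- 8. chron.anchor(d: 1929-10-03) == 1929-10-03
-- 9. mathcell.negate() == 1/3
-- 10. chron.gapto(d: 1931-01-25) == 479
-- 11. chron.dayname() == Thursday
-- 12. chron.yearhop(n: -1) == 1928-10-03
-- 13. mathcell.show() == 1/3
-- 14. chron.roll(n: -147) == 1928-05-09
-- 15. chron.lunge(n: 0) == 1928-05-09
-- 16. mathcell.over(x: -86) == -1/258
-- 17. chron.gapto(d: 1927-11-16) == -175
-- 18. unitron.express(v: -3593, u_from: g, u_to: oz) == -5748800000/45359237

Answer: 1928-05-09


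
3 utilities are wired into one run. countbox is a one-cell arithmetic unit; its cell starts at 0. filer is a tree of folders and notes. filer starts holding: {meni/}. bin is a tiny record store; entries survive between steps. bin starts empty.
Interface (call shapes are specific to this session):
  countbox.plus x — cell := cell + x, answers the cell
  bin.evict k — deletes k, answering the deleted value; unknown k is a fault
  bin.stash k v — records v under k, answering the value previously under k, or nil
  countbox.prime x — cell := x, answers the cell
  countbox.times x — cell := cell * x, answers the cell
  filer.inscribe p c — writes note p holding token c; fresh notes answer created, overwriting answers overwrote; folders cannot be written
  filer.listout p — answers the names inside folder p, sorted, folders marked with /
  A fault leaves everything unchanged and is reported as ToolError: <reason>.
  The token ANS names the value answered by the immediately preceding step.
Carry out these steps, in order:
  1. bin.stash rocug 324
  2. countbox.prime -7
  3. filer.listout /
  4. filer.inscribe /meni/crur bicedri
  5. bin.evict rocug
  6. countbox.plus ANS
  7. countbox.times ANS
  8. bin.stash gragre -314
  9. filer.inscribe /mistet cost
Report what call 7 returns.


Answer: 100489

Derivation:
! 1. bin.stash(k='rocug', v='324') -> nil
! 2. countbox.prime(x='-7') -> -7
! 3. filer.listout(p='/') -> [meni/]
! 4. filer.inscribe(p='/meni/crur', c='bicedri') -> created
! 5. bin.evict(k='rocug') -> 324
! 6. countbox.plus(x='ANS') -> 317
! 7. countbox.times(x='ANS') -> 100489
! 8. bin.stash(k='gragre', v='-314') -> nil
! 9. filer.inscribe(p='/mistet', c='cost') -> created


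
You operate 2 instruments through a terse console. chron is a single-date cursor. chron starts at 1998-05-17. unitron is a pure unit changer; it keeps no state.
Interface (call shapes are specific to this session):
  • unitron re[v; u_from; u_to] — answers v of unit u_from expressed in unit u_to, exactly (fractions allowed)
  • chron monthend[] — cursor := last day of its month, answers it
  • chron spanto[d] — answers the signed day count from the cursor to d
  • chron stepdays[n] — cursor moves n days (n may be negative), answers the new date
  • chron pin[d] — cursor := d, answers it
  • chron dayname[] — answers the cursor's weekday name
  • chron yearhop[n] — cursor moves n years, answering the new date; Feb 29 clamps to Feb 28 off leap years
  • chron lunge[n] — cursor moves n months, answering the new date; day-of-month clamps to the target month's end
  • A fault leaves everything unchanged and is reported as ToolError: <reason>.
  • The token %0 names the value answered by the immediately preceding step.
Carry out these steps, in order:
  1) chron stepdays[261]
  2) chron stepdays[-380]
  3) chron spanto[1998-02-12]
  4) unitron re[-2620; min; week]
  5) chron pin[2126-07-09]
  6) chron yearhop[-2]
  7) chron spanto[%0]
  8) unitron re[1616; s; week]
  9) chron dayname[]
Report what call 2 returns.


Answer: 1998-01-18

Derivation:
Step: chron stepdays[n='261']
Result: 1999-02-02
Step: chron stepdays[n='-380']
Result: 1998-01-18
Step: chron spanto[d='1998-02-12']
Result: 25
Step: unitron re[v='-2620'; u_from='min'; u_to='week']
Result: -131/504
Step: chron pin[d='2126-07-09']
Result: 2126-07-09
Step: chron yearhop[n='-2']
Result: 2124-07-09
Step: chron spanto[d='%0']
Result: 0
Step: unitron re[v='1616'; u_from='s'; u_to='week']
Result: 101/37800
Step: chron dayname[]
Result: Sunday


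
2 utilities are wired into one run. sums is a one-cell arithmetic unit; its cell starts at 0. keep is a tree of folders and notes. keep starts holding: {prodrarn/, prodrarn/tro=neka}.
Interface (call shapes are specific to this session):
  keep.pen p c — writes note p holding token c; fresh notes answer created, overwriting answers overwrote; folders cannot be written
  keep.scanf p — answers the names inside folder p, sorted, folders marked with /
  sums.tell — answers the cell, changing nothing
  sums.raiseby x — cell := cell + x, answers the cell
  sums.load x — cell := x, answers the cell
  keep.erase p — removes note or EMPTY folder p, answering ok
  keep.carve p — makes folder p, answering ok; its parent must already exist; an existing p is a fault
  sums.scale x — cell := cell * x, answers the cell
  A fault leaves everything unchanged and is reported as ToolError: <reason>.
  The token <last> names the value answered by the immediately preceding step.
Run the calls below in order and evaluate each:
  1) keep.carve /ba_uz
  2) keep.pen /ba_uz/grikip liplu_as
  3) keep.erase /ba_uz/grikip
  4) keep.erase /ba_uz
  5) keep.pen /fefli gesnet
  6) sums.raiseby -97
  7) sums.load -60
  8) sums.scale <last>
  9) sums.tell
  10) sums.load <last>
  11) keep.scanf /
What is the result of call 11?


Invoking keep.carve passing p=/ba_uz, — result: ok.
I try keep.pen passing p=/ba_uz/grikip, c=liplu_as, yielding created.
Now I run keep.erase passing p=/ba_uz/grikip, and see ok.
I invoke keep.erase passing p=/ba_uz, — result: ok.
I call keep.pen passing p=/fefli, c=gesnet, and observe created.
Using sums.raiseby passing x=-97, and observe -97.
Next I call sums.load passing x=-60, yielding -60.
I use sums.scale passing x=<last>, and see 3600.
Using sums.tell(), → 3600.
I call sums.load passing x=<last>, — result: 3600.
Calling keep.scanf passing p=/, giving [fefli, prodrarn/].

Answer: [fefli, prodrarn/]
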